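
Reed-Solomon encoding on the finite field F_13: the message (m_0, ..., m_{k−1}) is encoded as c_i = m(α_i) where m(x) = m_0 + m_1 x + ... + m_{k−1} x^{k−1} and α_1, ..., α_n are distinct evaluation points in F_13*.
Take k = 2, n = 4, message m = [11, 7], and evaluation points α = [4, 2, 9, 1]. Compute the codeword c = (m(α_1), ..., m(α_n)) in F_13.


c = [0, 12, 9, 5]

Message polynomial: m(x) = 11 + 7·x (mod 13).
For each evaluation point α_i, compute m(α_i) mod 13:
  α_1 = 4: Horner steps 7 → 0, so m(4) = 0.
  α_2 = 2: Horner steps 7 → 12, so m(2) = 12.
  α_3 = 9: Horner steps 7 → 9, so m(9) = 9.
  α_4 = 1: Horner steps 7 → 5, so m(1) = 5.
Codeword c = [0, 12, 9, 5] ∈ F_13^4.


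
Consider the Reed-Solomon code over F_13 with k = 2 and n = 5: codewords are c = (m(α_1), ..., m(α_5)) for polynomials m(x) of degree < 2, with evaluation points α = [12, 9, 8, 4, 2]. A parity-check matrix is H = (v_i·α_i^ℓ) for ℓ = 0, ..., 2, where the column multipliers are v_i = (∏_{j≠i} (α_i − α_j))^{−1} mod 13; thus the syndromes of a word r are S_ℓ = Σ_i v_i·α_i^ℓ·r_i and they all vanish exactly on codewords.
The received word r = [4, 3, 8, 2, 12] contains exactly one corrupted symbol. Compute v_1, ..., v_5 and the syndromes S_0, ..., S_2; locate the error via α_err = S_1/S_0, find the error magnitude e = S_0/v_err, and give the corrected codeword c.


S = (5, 8, 5), error at position 1, error magnitude e = 3, c = [1, 3, 8, 2, 12].

Step 1: column multipliers v_i = (∏_{j≠i}(α_i − α_j))^{−1} mod 13.
  i = 1 (α = 12): (12−9)(12−8)(12−4)(12−2) = 3·4·8·10 = 960 ≡ 11, so v_1 = 11^{−1} = 6 (mod 13).
  i = 2 (α = 9): (9−12)(9−8)(9−4)(9−2) = (−3)·1·5·7 = −105 ≡ 12, so v_2 = 12^{−1} = 12 (mod 13).
  i = 3 (α = 8): (8−12)(8−9)(8−4)(8−2) = (−4)·(−1)·4·6 = 96 ≡ 5, so v_3 = 5^{−1} = 8 (mod 13).
  i = 4 (α = 4): (4−12)(4−9)(4−8)(4−2) = (−8)·(−5)·(−4)·2 = −320 ≡ 5, so v_4 = 5^{−1} = 8 (mod 13).
  i = 5 (α = 2): (2−12)(2−9)(2−8)(2−4) = (−10)·(−7)·(−6)·(−2) = 840 ≡ 8, so v_5 = 8^{−1} = 5 (mod 13).
  v = [6, 12, 8, 8, 5].
Step 2: syndromes of r = [4, 3, 8, 2, 12] (all sums mod 13).
  S_0 = Σ v_i r_i = 6·4 + 12·3 + 8·8 + 8·2 + 5·12 = 200 ≡ 5.
  S_1 = Σ v_i α_i r_i = 6·12·4 + 12·9·3 + 8·8·8 + 8·4·2 + 5·2·12 = 1308 ≡ 8.
  α_i^2 mod 13 = [1, 3, 12, 3, 4].
  S_2 = Σ v_i α_i^2 r_i = 6·1·4 + 12·3·3 + 8·12·8 + 8·3·2 + 5·4·12 = 1188 ≡ 5.
  S = (5, 8, 5) ≠ 0, so r is not a codeword (an error is present).
Step 3: locate the error. For a single error e at position i, S_ℓ = v_i·e·α_i^ℓ, so α_err = S_1/S_0.
  S_0^{−1} = 5^{−1} = 8 (mod 13), so α_err = 8·8 = 64 ≡ 12 = α_1. Error position i = 1.
  Consistency check: S_2/S_1 = 5·5 = 25 ≡ 12 = α_err ✓ (single-error assumption holds).
Step 4: error magnitude e = S_0/v_1 = S_0·∏_{j≠1}(α_1 − α_j) = 5·11 = 55 ≡ 3 (mod 13).
Step 5: correct position 1: c_1 = r_1 − e = 4 − 3 ≡ 1 (mod 13). Hence c = [1, 3, 8, 2, 12].
  Check: interpolating c through the α_i gives m(x) = 9 + 8·x (degree < 2) with m(α_i) = c_i for every i, so c is indeed a codeword.


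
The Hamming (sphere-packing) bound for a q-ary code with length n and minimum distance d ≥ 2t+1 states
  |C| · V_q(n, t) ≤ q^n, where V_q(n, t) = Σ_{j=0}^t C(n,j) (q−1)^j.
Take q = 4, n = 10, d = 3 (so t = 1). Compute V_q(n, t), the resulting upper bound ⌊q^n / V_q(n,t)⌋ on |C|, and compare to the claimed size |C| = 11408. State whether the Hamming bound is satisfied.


V_q(n, t) = 31, q^n = 1048576, Hamming bound = 33825, |C| = 11408 ≤ bound (satisfied).

Step 1: Compute V_q(n, t) = Σ_{j=0}^1 C(n, j) (q−1)^j.
  j = 0: C(10,0)·(3)^0 = 1·1 = 1.
  j = 1: C(10,1)·(3)^1 = 10·3 = 30.
  V_q(n, t) = 1 + 30 = 31.
Step 2: q^n = 4^10 = 1048576.
Step 3: Hamming bound ⌊q^n / V_q(n,t)⌋ = ⌊1048576/31⌋ = 33825.
Step 4: Compare |C| = 11408 to 33825: satisfied.
The claimed |C| lies below the Hamming bound.


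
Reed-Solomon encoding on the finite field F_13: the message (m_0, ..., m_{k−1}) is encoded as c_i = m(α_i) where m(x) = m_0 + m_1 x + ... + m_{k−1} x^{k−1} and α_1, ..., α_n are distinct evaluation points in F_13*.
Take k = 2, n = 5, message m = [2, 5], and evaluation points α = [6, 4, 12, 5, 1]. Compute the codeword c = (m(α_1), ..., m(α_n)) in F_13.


c = [6, 9, 10, 1, 7]

Message polynomial: m(x) = 2 + 5·x (mod 13).
For each evaluation point α_i, compute m(α_i) mod 13:
  α_1 = 6: Horner steps 5 → 6, so m(6) = 6.
  α_2 = 4: Horner steps 5 → 9, so m(4) = 9.
  α_3 = 12: Horner steps 5 → 10, so m(12) = 10.
  α_4 = 5: Horner steps 5 → 1, so m(5) = 1.
  α_5 = 1: Horner steps 5 → 7, so m(1) = 7.
Codeword c = [6, 9, 10, 1, 7] ∈ F_13^5.


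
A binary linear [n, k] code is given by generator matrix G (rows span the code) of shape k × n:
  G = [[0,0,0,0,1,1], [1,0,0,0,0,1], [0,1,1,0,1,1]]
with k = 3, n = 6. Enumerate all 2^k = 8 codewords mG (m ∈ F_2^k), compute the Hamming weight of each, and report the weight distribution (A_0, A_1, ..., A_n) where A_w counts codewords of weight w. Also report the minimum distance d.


Weight distribution: A_0 = 1, A_2 = 4, A_4 = 3. Minimum distance d = 2.

Enumerate all 2^3 = 8 messages m ∈ F_2^3.
For each, compute codeword c = mG in F_2^6, then tally its weight.
  m = 000 → c = 000000, weight = 0.
  m = 100 → c = 000011, weight = 2.
  m = 010 → c = 100001, weight = 2.
  m = 110 → c = 100010, weight = 2.
  m = 001 → c = 011011, weight = 4.
  m = 101 → c = 011000, weight = 2.
  m = 011 → c = 111010, weight = 4.
  m = 111 → c = 111001, weight = 4.
Tally weights:
  weight 0: 1 codewords.
  weight 2: 4 codewords.
  weight 4: 3 codewords.
Minimum distance d = smallest w > 0 with A_w > 0 = 2.
Sanity: Σ A_w = 8 = 2^3 = 8 ✓.


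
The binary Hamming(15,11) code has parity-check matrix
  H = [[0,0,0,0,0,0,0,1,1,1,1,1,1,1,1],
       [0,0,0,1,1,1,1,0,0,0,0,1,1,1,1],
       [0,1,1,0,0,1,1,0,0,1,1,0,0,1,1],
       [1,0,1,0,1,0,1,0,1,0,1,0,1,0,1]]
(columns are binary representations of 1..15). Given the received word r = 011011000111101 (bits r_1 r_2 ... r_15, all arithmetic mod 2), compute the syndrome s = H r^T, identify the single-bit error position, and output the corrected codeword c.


s = (1, 1, 0, 1)^T, error position = 13, corrected codeword c = 011011000111001

Compute s = H r^T mod 2 one row at a time:
  s_1 = 0 + 0 + 1 + 1 + 1 + 1 + 0 + 1 = 5 ≡ 1 (mod 2).
  s_2 = 0 + 1 + 1 + 0 + 1 + 1 + 0 + 1 = 5 ≡ 1 (mod 2).
  s_3 = 1 + 1 + 1 + 0 + 1 + 1 + 0 + 1 = 6 ≡ 0 (mod 2).
  s_4 = 0 + 1 + 1 + 0 + 0 + 1 + 1 + 1 = 5 ≡ 1 (mod 2).
s = (1, 1, 0, 1)^T — this equals column 13 of H (binary 1101), so error is at position 13.
Correct: flip bit 13 of r = 011011000111101 to get c = 011011000111001.


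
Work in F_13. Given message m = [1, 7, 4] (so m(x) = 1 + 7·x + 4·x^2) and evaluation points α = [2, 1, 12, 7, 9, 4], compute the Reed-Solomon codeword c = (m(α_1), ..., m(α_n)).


c = [5, 12, 11, 12, 11, 2]

Message polynomial: m(x) = 1 + 7·x + 4·x^2 (mod 13).
For each evaluation point α_i, compute m(α_i) mod 13:
  α_1 = 2: Horner steps 4 → 2 → 5, so m(2) = 5.
  α_2 = 1: Horner steps 4 → 11 → 12, so m(1) = 12.
  α_3 = 12: Horner steps 4 → 3 → 11, so m(12) = 11.
  α_4 = 7: Horner steps 4 → 9 → 12, so m(7) = 12.
  α_5 = 9: Horner steps 4 → 4 → 11, so m(9) = 11.
  α_6 = 4: Horner steps 4 → 10 → 2, so m(4) = 2.
Codeword c = [5, 12, 11, 12, 11, 2] ∈ F_13^6.


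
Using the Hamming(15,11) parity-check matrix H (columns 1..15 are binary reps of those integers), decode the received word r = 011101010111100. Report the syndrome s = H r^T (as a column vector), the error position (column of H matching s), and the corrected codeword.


s = (1, 0, 1, 1)^T, error position = 11, corrected codeword c = 011101010101100

Compute s = H r^T mod 2 one row at a time:
  s_1 = 1 + 0 + 1 + 1 + 1 + 1 + 0 + 0 = 5 ≡ 1 (mod 2).
  s_2 = 1 + 0 + 1 + 0 + 1 + 1 + 0 + 0 = 4 ≡ 0 (mod 2).
  s_3 = 1 + 1 + 1 + 0 + 1 + 1 + 0 + 0 = 5 ≡ 1 (mod 2).
  s_4 = 0 + 1 + 0 + 0 + 0 + 1 + 1 + 0 = 3 ≡ 1 (mod 2).
s = (1, 0, 1, 1)^T — this equals column 11 of H (binary 1011), so error is at position 11.
Correct: flip bit 11 of r = 011101010111100 to get c = 011101010101100.


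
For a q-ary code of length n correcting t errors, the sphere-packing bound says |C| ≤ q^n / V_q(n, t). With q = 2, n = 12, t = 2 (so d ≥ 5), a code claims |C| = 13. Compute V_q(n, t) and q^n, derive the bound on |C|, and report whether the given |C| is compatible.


V_q(n, t) = 79, q^n = 4096, Hamming bound = 51, |C| = 13 ≤ bound (satisfied).

Step 1: Compute V_q(n, t) = Σ_{j=0}^2 C(n, j) (q−1)^j.
  j = 0: C(12,0)·(1)^0 = 1·1 = 1.
  j = 1: C(12,1)·(1)^1 = 12·1 = 12.
  j = 2: C(12,2)·(1)^2 = 66·1 = 66.
  V_q(n, t) = 1 + 12 + 66 = 79.
Step 2: q^n = 2^12 = 4096.
Step 3: Hamming bound ⌊q^n / V_q(n,t)⌋ = ⌊4096/79⌋ = 51.
Step 4: Compare |C| = 13 to 51: satisfied.
The claimed |C| lies below the Hamming bound.


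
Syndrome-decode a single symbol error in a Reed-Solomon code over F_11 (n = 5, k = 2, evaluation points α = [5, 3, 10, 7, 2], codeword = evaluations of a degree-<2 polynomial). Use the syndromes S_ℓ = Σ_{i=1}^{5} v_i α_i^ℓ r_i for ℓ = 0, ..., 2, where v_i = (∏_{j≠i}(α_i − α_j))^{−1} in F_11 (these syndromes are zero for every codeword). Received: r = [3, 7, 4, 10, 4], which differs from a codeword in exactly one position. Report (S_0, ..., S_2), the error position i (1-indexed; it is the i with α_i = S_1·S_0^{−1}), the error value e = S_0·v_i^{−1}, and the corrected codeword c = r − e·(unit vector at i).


S = (5, 10, 9), error at position 5, error magnitude e = 6, c = [3, 7, 4, 10, 9].

Step 1: column multipliers v_i = (∏_{j≠i}(α_i − α_j))^{−1} mod 11.
  i = 1 (α = 5): (5−3)(5−10)(5−7)(5−2) = 2·(−5)·(−2)·3 = 60 ≡ 5, so v_1 = 5^{−1} = 9 (mod 11).
  i = 2 (α = 3): (3−5)(3−10)(3−7)(3−2) = (−2)·(−7)·(−4)·1 = −56 ≡ 10, so v_2 = 10^{−1} = 10 (mod 11).
  i = 3 (α = 10): (10−5)(10−3)(10−7)(10−2) = 5·7·3·8 = 840 ≡ 4, so v_3 = 4^{−1} = 3 (mod 11).
  i = 4 (α = 7): (7−5)(7−3)(7−10)(7−2) = 2·4·(−3)·5 = −120 ≡ 1, so v_4 = 1^{−1} = 1 (mod 11).
  i = 5 (α = 2): (2−5)(2−3)(2−10)(2−7) = (−3)·(−1)·(−8)·(−5) = 120 ≡ 10, so v_5 = 10^{−1} = 10 (mod 11).
  v = [9, 10, 3, 1, 10].
Step 2: syndromes of r = [3, 7, 4, 10, 4] (all sums mod 11).
  S_0 = Σ v_i r_i = 9·3 + 10·7 + 3·4 + 1·10 + 10·4 = 159 ≡ 5.
  S_1 = Σ v_i α_i r_i = 9·5·3 + 10·3·7 + 3·10·4 + 1·7·10 + 10·2·4 = 615 ≡ 10.
  α_i^2 mod 11 = [3, 9, 1, 5, 4].
  S_2 = Σ v_i α_i^2 r_i = 9·3·3 + 10·9·7 + 3·1·4 + 1·5·10 + 10·4·4 = 933 ≡ 9.
  S = (5, 10, 9) ≠ 0, so r is not a codeword (an error is present).
Step 3: locate the error. For a single error e at position i, S_ℓ = v_i·e·α_i^ℓ, so α_err = S_1/S_0.
  S_0^{−1} = 5^{−1} = 9 (mod 11), so α_err = 10·9 = 90 ≡ 2 = α_5. Error position i = 5.
  Consistency check: S_2/S_1 = 9·10 = 90 ≡ 2 = α_err ✓ (single-error assumption holds).
Step 4: error magnitude e = S_0/v_5 = S_0·∏_{j≠5}(α_5 − α_j) = 5·10 = 50 ≡ 6 (mod 11).
Step 5: correct position 5: c_5 = r_5 − e = 4 − 6 ≡ 9 (mod 11). Hence c = [3, 7, 4, 10, 9].
  Check: interpolating c through the α_i gives m(x) = 2 + 9·x (degree < 2) with m(α_i) = c_i for every i, so c is indeed a codeword.


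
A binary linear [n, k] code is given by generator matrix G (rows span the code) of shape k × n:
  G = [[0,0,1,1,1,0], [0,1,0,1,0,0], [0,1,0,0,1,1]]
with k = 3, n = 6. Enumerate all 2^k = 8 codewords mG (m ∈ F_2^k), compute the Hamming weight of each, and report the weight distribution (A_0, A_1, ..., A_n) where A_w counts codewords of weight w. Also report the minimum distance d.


Weight distribution: A_0 = 1, A_2 = 2, A_3 = 4, A_4 = 1. Minimum distance d = 2.

Enumerate all 2^3 = 8 messages m ∈ F_2^3.
For each, compute codeword c = mG in F_2^6, then tally its weight.
  m = 000 → c = 000000, weight = 0.
  m = 100 → c = 001110, weight = 3.
  m = 010 → c = 010100, weight = 2.
  m = 110 → c = 011010, weight = 3.
  m = 001 → c = 010011, weight = 3.
  m = 101 → c = 011101, weight = 4.
  m = 011 → c = 000111, weight = 3.
  m = 111 → c = 001001, weight = 2.
Tally weights:
  weight 0: 1 codewords.
  weight 2: 2 codewords.
  weight 3: 4 codewords.
  weight 4: 1 codewords.
Minimum distance d = smallest w > 0 with A_w > 0 = 2.
Sanity: Σ A_w = 8 = 2^3 = 8 ✓.


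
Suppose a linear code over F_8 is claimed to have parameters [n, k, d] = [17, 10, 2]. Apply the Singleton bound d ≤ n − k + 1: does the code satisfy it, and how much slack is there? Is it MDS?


Singleton RHS = n − k + 1 = 8, slack = 6, bound satisfied, not MDS.

Singleton bound: d ≤ n − k + 1.
Here n = 17, k = 10, so n − k + 1 = 8.
Given d = 2, check d ≤ 8: YES.
Slack = (n − k + 1) − d = 6.
The code is NOT MDS (slack = 6 > 0).
Description: the claimed parameters are [17, 10, 2]_8; such a code would be non-MDS.


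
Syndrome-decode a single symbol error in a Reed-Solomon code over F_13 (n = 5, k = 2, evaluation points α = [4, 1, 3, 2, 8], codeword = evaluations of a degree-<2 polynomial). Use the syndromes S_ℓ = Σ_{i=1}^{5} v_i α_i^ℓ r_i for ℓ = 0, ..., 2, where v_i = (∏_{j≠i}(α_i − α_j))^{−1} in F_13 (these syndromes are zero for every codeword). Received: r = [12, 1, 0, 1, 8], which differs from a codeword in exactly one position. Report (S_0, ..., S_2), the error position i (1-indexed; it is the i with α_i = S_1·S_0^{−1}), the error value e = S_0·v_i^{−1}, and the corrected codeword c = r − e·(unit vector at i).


S = (4, 4, 4), error at position 2, error magnitude e = 12, c = [12, 2, 0, 1, 8].

Step 1: column multipliers v_i = (∏_{j≠i}(α_i − α_j))^{−1} mod 13.
  i = 1 (α = 4): (4−1)(4−3)(4−2)(4−8) = 3·1·2·(−4) = −24 ≡ 2, so v_1 = 2^{−1} = 7 (mod 13).
  i = 2 (α = 1): (1−4)(1−3)(1−2)(1−8) = (−3)·(−2)·(−1)·(−7) = 42 ≡ 3, so v_2 = 3^{−1} = 9 (mod 13).
  i = 3 (α = 3): (3−4)(3−1)(3−2)(3−8) = (−1)·2·1·(−5) = 10 ≡ 10, so v_3 = 10^{−1} = 4 (mod 13).
  i = 4 (α = 2): (2−4)(2−1)(2−3)(2−8) = (−2)·1·(−1)·(−6) = −12 ≡ 1, so v_4 = 1^{−1} = 1 (mod 13).
  i = 5 (α = 8): (8−4)(8−1)(8−3)(8−2) = 4·7·5·6 = 840 ≡ 8, so v_5 = 8^{−1} = 5 (mod 13).
  v = [7, 9, 4, 1, 5].
Step 2: syndromes of r = [12, 1, 0, 1, 8] (all sums mod 13).
  S_0 = Σ v_i r_i = 7·12 + 9·1 + 4·0 + 1·1 + 5·8 = 134 ≡ 4.
  S_1 = Σ v_i α_i r_i = 7·4·12 + 9·1·1 + 4·3·0 + 1·2·1 + 5·8·8 = 667 ≡ 4.
  α_i^2 mod 13 = [3, 1, 9, 4, 12].
  S_2 = Σ v_i α_i^2 r_i = 7·3·12 + 9·1·1 + 4·9·0 + 1·4·1 + 5·12·8 = 745 ≡ 4.
  S = (4, 4, 4) ≠ 0, so r is not a codeword (an error is present).
Step 3: locate the error. For a single error e at position i, S_ℓ = v_i·e·α_i^ℓ, so α_err = S_1/S_0.
  S_0^{−1} = 4^{−1} = 10 (mod 13), so α_err = 4·10 = 40 ≡ 1 = α_2. Error position i = 2.
  Consistency check: S_2/S_1 = 4·10 = 40 ≡ 1 = α_err ✓ (single-error assumption holds).
Step 4: error magnitude e = S_0/v_2 = S_0·∏_{j≠2}(α_2 − α_j) = 4·3 = 12 ≡ 12 (mod 13).
Step 5: correct position 2: c_2 = r_2 − e = 1 − 12 ≡ 2 (mod 13). Hence c = [12, 2, 0, 1, 8].
  Check: interpolating c through the α_i gives m(x) = 3 + 12·x (degree < 2) with m(α_i) = c_i for every i, so c is indeed a codeword.


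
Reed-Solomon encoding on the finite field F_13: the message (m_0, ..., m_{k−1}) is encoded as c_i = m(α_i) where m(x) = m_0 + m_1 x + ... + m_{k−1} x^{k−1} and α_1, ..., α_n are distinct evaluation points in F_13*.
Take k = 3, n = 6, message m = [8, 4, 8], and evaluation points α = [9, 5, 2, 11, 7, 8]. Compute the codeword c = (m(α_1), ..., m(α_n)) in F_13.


c = [3, 7, 9, 6, 12, 6]

Message polynomial: m(x) = 8 + 4·x + 8·x^2 (mod 13).
For each evaluation point α_i, compute m(α_i) mod 13:
  α_1 = 9: Horner steps 8 → 11 → 3, so m(9) = 3.
  α_2 = 5: Horner steps 8 → 5 → 7, so m(5) = 7.
  α_3 = 2: Horner steps 8 → 7 → 9, so m(2) = 9.
  α_4 = 11: Horner steps 8 → 1 → 6, so m(11) = 6.
  α_5 = 7: Horner steps 8 → 8 → 12, so m(7) = 12.
  α_6 = 8: Horner steps 8 → 3 → 6, so m(8) = 6.
Codeword c = [3, 7, 9, 6, 12, 6] ∈ F_13^6.


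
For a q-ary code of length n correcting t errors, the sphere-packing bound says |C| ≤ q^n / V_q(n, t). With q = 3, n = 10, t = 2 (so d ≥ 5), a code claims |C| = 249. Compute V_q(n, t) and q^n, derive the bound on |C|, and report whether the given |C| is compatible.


V_q(n, t) = 201, q^n = 59049, Hamming bound = 293, |C| = 249 ≤ bound (satisfied).

Step 1: Compute V_q(n, t) = Σ_{j=0}^2 C(n, j) (q−1)^j.
  j = 0: C(10,0)·(2)^0 = 1·1 = 1.
  j = 1: C(10,1)·(2)^1 = 10·2 = 20.
  j = 2: C(10,2)·(2)^2 = 45·4 = 180.
  V_q(n, t) = 1 + 20 + 180 = 201.
Step 2: q^n = 3^10 = 59049.
Step 3: Hamming bound ⌊q^n / V_q(n,t)⌋ = ⌊59049/201⌋ = 293.
Step 4: Compare |C| = 249 to 293: satisfied.
The claimed |C| lies below the Hamming bound.


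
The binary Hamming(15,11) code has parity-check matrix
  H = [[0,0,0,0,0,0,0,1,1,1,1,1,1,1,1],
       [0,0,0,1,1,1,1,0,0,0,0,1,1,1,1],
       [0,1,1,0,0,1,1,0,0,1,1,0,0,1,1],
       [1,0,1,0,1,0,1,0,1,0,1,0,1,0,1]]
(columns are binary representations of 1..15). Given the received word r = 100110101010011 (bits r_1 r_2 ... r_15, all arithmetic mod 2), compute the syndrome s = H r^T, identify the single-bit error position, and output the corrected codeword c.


s = (0, 1, 0, 0)^T, error position = 4, corrected codeword c = 100010101010011

Compute s = H r^T mod 2 one row at a time:
  s_1 = 0 + 1 + 0 + 1 + 0 + 0 + 1 + 1 = 4 ≡ 0 (mod 2).
  s_2 = 1 + 1 + 0 + 1 + 0 + 0 + 1 + 1 = 5 ≡ 1 (mod 2).
  s_3 = 0 + 0 + 0 + 1 + 0 + 1 + 1 + 1 = 4 ≡ 0 (mod 2).
  s_4 = 1 + 0 + 1 + 1 + 1 + 1 + 0 + 1 = 6 ≡ 0 (mod 2).
s = (0, 1, 0, 0)^T — this equals column 4 of H (binary 0100), so error is at position 4.
Correct: flip bit 4 of r = 100110101010011 to get c = 100010101010011.


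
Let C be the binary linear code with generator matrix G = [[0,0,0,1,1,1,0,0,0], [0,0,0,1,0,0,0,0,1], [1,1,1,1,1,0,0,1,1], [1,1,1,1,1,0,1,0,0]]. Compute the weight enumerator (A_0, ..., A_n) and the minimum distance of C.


Weight distribution: A_0 = 1, A_2 = 1, A_3 = 4, A_4 = 1, A_5 = 2, A_6 = 5, A_7 = 2. Minimum distance d = 2.

Enumerate all 2^4 = 16 messages m ∈ F_2^4.
For each, compute codeword c = mG in F_2^9, then tally its weight.
  m = 0000 → c = 000000000, weight = 0.
  m = 1000 → c = 000111000, weight = 3.
  m = 0100 → c = 000100001, weight = 2.
  m = 1100 → c = 000011001, weight = 3.
  m = 0010 → c = 111110011, weight = 7.
  m = 1010 → c = 111001011, weight = 6.
  m = 0110 → c = 111010010, weight = 5.
  m = 1110 → c = 111101010, weight = 6.
  m = 0001 → c = 111110100, weight = 6.
  m = 1001 → c = 111001100, weight = 5.
  m = 0101 → c = 111010101, weight = 6.
  m = 1101 → c = 111101101, weight = 7.
  m = 0011 → c = 000000111, weight = 3.
  m = 1011 → c = 000111111, weight = 6.
  m = 0111 → c = 000100110, weight = 3.
  m = 1111 → c = 000011110, weight = 4.
Tally weights:
  weight 0: 1 codewords.
  weight 2: 1 codewords.
  weight 3: 4 codewords.
  weight 4: 1 codewords.
  weight 5: 2 codewords.
  weight 6: 5 codewords.
  weight 7: 2 codewords.
Minimum distance d = smallest w > 0 with A_w > 0 = 2.
Sanity: Σ A_w = 16 = 2^4 = 16 ✓.


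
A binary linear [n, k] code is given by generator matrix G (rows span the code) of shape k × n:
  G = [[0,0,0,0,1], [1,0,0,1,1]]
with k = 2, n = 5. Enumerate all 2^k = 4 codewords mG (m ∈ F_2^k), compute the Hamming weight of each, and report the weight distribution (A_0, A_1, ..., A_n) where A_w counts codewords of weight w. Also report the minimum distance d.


Weight distribution: A_0 = 1, A_1 = 1, A_2 = 1, A_3 = 1. Minimum distance d = 1.

Enumerate all 2^2 = 4 messages m ∈ F_2^2.
For each, compute codeword c = mG in F_2^5, then tally its weight.
  m = 00 → c = 00000, weight = 0.
  m = 10 → c = 00001, weight = 1.
  m = 01 → c = 10011, weight = 3.
  m = 11 → c = 10010, weight = 2.
Tally weights:
  weight 0: 1 codewords.
  weight 1: 1 codewords.
  weight 2: 1 codewords.
  weight 3: 1 codewords.
Minimum distance d = smallest w > 0 with A_w > 0 = 1.
Sanity: Σ A_w = 4 = 2^2 = 4 ✓.


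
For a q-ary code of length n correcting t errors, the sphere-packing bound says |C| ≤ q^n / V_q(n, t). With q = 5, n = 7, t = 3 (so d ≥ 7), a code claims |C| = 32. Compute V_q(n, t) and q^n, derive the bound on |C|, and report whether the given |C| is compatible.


V_q(n, t) = 2605, q^n = 78125, Hamming bound = 29, |C| = 32 > bound (violated).

Step 1: Compute V_q(n, t) = Σ_{j=0}^3 C(n, j) (q−1)^j.
  j = 0: C(7,0)·(4)^0 = 1·1 = 1.
  j = 1: C(7,1)·(4)^1 = 7·4 = 28.
  j = 2: C(7,2)·(4)^2 = 21·16 = 336.
  j = 3: C(7,3)·(4)^3 = 35·64 = 2240.
  V_q(n, t) = 1 + 28 + 336 + 2240 = 2605.
Step 2: q^n = 5^7 = 78125.
Step 3: Hamming bound ⌊q^n / V_q(n,t)⌋ = ⌊78125/2605⌋ = 29.
Step 4: Compare |C| = 32 to 29: violated.
The claimed |C| lies above the Hamming bound, so no 5-ary code of length 7 with d ≥ 7 can have 32 codewords.


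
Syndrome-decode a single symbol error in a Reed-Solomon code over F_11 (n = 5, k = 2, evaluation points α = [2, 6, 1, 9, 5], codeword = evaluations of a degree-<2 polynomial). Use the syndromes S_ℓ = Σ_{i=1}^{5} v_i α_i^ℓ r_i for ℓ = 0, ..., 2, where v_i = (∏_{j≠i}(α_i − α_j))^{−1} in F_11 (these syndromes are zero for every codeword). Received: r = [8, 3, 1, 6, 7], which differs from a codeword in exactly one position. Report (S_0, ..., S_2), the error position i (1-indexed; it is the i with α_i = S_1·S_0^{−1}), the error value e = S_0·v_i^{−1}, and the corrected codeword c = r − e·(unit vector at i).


S = (4, 3, 5), error at position 4, error magnitude e = 4, c = [8, 3, 1, 2, 7].

Step 1: column multipliers v_i = (∏_{j≠i}(α_i − α_j))^{−1} mod 11.
  i = 1 (α = 2): (2−6)(2−1)(2−9)(2−5) = (−4)·1·(−7)·(−3) = −84 ≡ 4, so v_1 = 4^{−1} = 3 (mod 11).
  i = 2 (α = 6): (6−2)(6−1)(6−9)(6−5) = 4·5·(−3)·1 = −60 ≡ 6, so v_2 = 6^{−1} = 2 (mod 11).
  i = 3 (α = 1): (1−2)(1−6)(1−9)(1−5) = (−1)·(−5)·(−8)·(−4) = 160 ≡ 6, so v_3 = 6^{−1} = 2 (mod 11).
  i = 4 (α = 9): (9−2)(9−6)(9−1)(9−5) = 7·3·8·4 = 672 ≡ 1, so v_4 = 1^{−1} = 1 (mod 11).
  i = 5 (α = 5): (5−2)(5−6)(5−1)(5−9) = 3·(−1)·4·(−4) = 48 ≡ 4, so v_5 = 4^{−1} = 3 (mod 11).
  v = [3, 2, 2, 1, 3].
Step 2: syndromes of r = [8, 3, 1, 6, 7] (all sums mod 11).
  S_0 = Σ v_i r_i = 3·8 + 2·3 + 2·1 + 1·6 + 3·7 = 59 ≡ 4.
  S_1 = Σ v_i α_i r_i = 3·2·8 + 2·6·3 + 2·1·1 + 1·9·6 + 3·5·7 = 245 ≡ 3.
  α_i^2 mod 11 = [4, 3, 1, 4, 3].
  S_2 = Σ v_i α_i^2 r_i = 3·4·8 + 2·3·3 + 2·1·1 + 1·4·6 + 3·3·7 = 203 ≡ 5.
  S = (4, 3, 5) ≠ 0, so r is not a codeword (an error is present).
Step 3: locate the error. For a single error e at position i, S_ℓ = v_i·e·α_i^ℓ, so α_err = S_1/S_0.
  S_0^{−1} = 4^{−1} = 3 (mod 11), so α_err = 3·3 = 9 ≡ 9 = α_4. Error position i = 4.
  Consistency check: S_2/S_1 = 5·4 = 20 ≡ 9 = α_err ✓ (single-error assumption holds).
Step 4: error magnitude e = S_0/v_4 = S_0·∏_{j≠4}(α_4 − α_j) = 4·1 = 4 ≡ 4 (mod 11).
Step 5: correct position 4: c_4 = r_4 − e = 6 − 4 ≡ 2 (mod 11). Hence c = [8, 3, 1, 2, 7].
  Check: interpolating c through the α_i gives m(x) = 5 + 7·x (degree < 2) with m(α_i) = c_i for every i, so c is indeed a codeword.


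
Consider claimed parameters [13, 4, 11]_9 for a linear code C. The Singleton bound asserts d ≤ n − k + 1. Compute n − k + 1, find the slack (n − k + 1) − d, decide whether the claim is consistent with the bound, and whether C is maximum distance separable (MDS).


Singleton RHS = n − k + 1 = 10, slack = -1, bound violated (no such code; not MDS).

Singleton bound: d ≤ n − k + 1.
Here n = 13, k = 4, so n − k + 1 = 10.
Given d = 11, check d ≤ 10: NO.
Slack = (n − k + 1) − d = -1.
The slack is negative: d = 11 exceeds n − k + 1 = 10 by 1, so the Singleton bound is violated and no linear [13, 4, 11]_9 code can exist. In particular it is not MDS (MDS requires d = n − k + 1 exactly).
Description: the claimed parameters are [13, 4, 11]_9; such a code would be impossible (violates the Singleton bound).


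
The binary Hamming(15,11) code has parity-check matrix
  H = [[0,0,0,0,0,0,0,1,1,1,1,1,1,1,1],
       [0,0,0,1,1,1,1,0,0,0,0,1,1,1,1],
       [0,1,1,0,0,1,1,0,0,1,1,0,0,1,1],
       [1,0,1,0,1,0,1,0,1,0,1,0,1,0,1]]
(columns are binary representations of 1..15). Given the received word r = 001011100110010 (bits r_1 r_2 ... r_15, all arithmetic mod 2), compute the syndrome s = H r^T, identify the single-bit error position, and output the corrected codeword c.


s = (1, 0, 0, 0)^T, error position = 8, corrected codeword c = 001011110110010

Compute s = H r^T mod 2 one row at a time:
  s_1 = 0 + 0 + 1 + 1 + 0 + 0 + 1 + 0 = 3 ≡ 1 (mod 2).
  s_2 = 0 + 1 + 1 + 1 + 0 + 0 + 1 + 0 = 4 ≡ 0 (mod 2).
  s_3 = 0 + 1 + 1 + 1 + 1 + 1 + 1 + 0 = 6 ≡ 0 (mod 2).
  s_4 = 0 + 1 + 1 + 1 + 0 + 1 + 0 + 0 = 4 ≡ 0 (mod 2).
s = (1, 0, 0, 0)^T — this equals column 8 of H (binary 1000), so error is at position 8.
Correct: flip bit 8 of r = 001011100110010 to get c = 001011110110010.


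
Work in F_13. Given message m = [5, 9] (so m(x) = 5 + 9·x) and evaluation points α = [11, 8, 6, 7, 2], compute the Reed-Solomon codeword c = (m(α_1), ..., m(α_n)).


c = [0, 12, 7, 3, 10]

Message polynomial: m(x) = 5 + 9·x (mod 13).
For each evaluation point α_i, compute m(α_i) mod 13:
  α_1 = 11: Horner steps 9 → 0, so m(11) = 0.
  α_2 = 8: Horner steps 9 → 12, so m(8) = 12.
  α_3 = 6: Horner steps 9 → 7, so m(6) = 7.
  α_4 = 7: Horner steps 9 → 3, so m(7) = 3.
  α_5 = 2: Horner steps 9 → 10, so m(2) = 10.
Codeword c = [0, 12, 7, 3, 10] ∈ F_13^5.


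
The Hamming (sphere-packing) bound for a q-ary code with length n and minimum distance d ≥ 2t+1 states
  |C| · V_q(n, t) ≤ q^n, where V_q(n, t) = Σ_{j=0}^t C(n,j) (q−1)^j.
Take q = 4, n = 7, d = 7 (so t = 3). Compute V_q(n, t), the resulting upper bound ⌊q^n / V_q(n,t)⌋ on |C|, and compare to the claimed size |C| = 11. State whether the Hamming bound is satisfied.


V_q(n, t) = 1156, q^n = 16384, Hamming bound = 14, |C| = 11 ≤ bound (satisfied).

Step 1: Compute V_q(n, t) = Σ_{j=0}^3 C(n, j) (q−1)^j.
  j = 0: C(7,0)·(3)^0 = 1·1 = 1.
  j = 1: C(7,1)·(3)^1 = 7·3 = 21.
  j = 2: C(7,2)·(3)^2 = 21·9 = 189.
  j = 3: C(7,3)·(3)^3 = 35·27 = 945.
  V_q(n, t) = 1 + 21 + 189 + 945 = 1156.
Step 2: q^n = 4^7 = 16384.
Step 3: Hamming bound ⌊q^n / V_q(n,t)⌋ = ⌊16384/1156⌋ = 14.
Step 4: Compare |C| = 11 to 14: satisfied.
The claimed |C| lies below the Hamming bound.


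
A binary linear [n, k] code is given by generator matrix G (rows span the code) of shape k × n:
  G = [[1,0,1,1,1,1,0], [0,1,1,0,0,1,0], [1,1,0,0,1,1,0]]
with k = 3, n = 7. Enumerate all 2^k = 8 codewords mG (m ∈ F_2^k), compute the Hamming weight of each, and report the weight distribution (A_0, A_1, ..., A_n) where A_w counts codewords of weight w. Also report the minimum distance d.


Weight distribution: A_0 = 1, A_2 = 1, A_3 = 3, A_4 = 2, A_5 = 1. Minimum distance d = 2.

Enumerate all 2^3 = 8 messages m ∈ F_2^3.
For each, compute codeword c = mG in F_2^7, then tally its weight.
  m = 000 → c = 0000000, weight = 0.
  m = 100 → c = 1011110, weight = 5.
  m = 010 → c = 0110010, weight = 3.
  m = 110 → c = 1101100, weight = 4.
  m = 001 → c = 1100110, weight = 4.
  m = 101 → c = 0111000, weight = 3.
  m = 011 → c = 1010100, weight = 3.
  m = 111 → c = 0001010, weight = 2.
Tally weights:
  weight 0: 1 codewords.
  weight 2: 1 codewords.
  weight 3: 3 codewords.
  weight 4: 2 codewords.
  weight 5: 1 codewords.
Minimum distance d = smallest w > 0 with A_w > 0 = 2.
Sanity: Σ A_w = 8 = 2^3 = 8 ✓.


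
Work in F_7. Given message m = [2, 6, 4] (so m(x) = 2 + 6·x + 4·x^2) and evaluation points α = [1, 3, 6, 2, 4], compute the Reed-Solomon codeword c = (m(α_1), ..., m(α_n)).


c = [5, 0, 0, 2, 6]

Message polynomial: m(x) = 2 + 6·x + 4·x^2 (mod 7).
For each evaluation point α_i, compute m(α_i) mod 7:
  α_1 = 1: Horner steps 4 → 3 → 5, so m(1) = 5.
  α_2 = 3: Horner steps 4 → 4 → 0, so m(3) = 0.
  α_3 = 6: Horner steps 4 → 2 → 0, so m(6) = 0.
  α_4 = 2: Horner steps 4 → 0 → 2, so m(2) = 2.
  α_5 = 4: Horner steps 4 → 1 → 6, so m(4) = 6.
Codeword c = [5, 0, 0, 2, 6] ∈ F_7^5.


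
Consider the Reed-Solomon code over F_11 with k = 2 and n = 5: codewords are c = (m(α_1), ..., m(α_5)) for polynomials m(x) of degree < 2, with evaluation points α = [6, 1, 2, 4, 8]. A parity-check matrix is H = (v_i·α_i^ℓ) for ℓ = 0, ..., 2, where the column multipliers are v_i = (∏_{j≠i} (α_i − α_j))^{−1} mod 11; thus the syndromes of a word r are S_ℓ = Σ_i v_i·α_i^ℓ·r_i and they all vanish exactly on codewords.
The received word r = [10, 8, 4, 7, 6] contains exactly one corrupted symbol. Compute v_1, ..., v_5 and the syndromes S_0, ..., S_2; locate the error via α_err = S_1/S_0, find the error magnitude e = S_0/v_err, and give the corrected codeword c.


S = (8, 9, 6), error at position 5, error magnitude e = 4, c = [10, 8, 4, 7, 2].

Step 1: column multipliers v_i = (∏_{j≠i}(α_i − α_j))^{−1} mod 11.
  i = 1 (α = 6): (6−1)(6−2)(6−4)(6−8) = 5·4·2·(−2) = −80 ≡ 8, so v_1 = 8^{−1} = 7 (mod 11).
  i = 2 (α = 1): (1−6)(1−2)(1−4)(1−8) = (−5)·(−1)·(−3)·(−7) = 105 ≡ 6, so v_2 = 6^{−1} = 2 (mod 11).
  i = 3 (α = 2): (2−6)(2−1)(2−4)(2−8) = (−4)·1·(−2)·(−6) = −48 ≡ 7, so v_3 = 7^{−1} = 8 (mod 11).
  i = 4 (α = 4): (4−6)(4−1)(4−2)(4−8) = (−2)·3·2·(−4) = 48 ≡ 4, so v_4 = 4^{−1} = 3 (mod 11).
  i = 5 (α = 8): (8−6)(8−1)(8−2)(8−4) = 2·7·6·4 = 336 ≡ 6, so v_5 = 6^{−1} = 2 (mod 11).
  v = [7, 2, 8, 3, 2].
Step 2: syndromes of r = [10, 8, 4, 7, 6] (all sums mod 11).
  S_0 = Σ v_i r_i = 7·10 + 2·8 + 8·4 + 3·7 + 2·6 = 151 ≡ 8.
  S_1 = Σ v_i α_i r_i = 7·6·10 + 2·1·8 + 8·2·4 + 3·4·7 + 2·8·6 = 680 ≡ 9.
  α_i^2 mod 11 = [3, 1, 4, 5, 9].
  S_2 = Σ v_i α_i^2 r_i = 7·3·10 + 2·1·8 + 8·4·4 + 3·5·7 + 2·9·6 = 567 ≡ 6.
  S = (8, 9, 6) ≠ 0, so r is not a codeword (an error is present).
Step 3: locate the error. For a single error e at position i, S_ℓ = v_i·e·α_i^ℓ, so α_err = S_1/S_0.
  S_0^{−1} = 8^{−1} = 7 (mod 11), so α_err = 9·7 = 63 ≡ 8 = α_5. Error position i = 5.
  Consistency check: S_2/S_1 = 6·5 = 30 ≡ 8 = α_err ✓ (single-error assumption holds).
Step 4: error magnitude e = S_0/v_5 = S_0·∏_{j≠5}(α_5 − α_j) = 8·6 = 48 ≡ 4 (mod 11).
Step 5: correct position 5: c_5 = r_5 − e = 6 − 4 ≡ 2 (mod 11). Hence c = [10, 8, 4, 7, 2].
  Check: interpolating c through the α_i gives m(x) = 1 + 7·x (degree < 2) with m(α_i) = c_i for every i, so c is indeed a codeword.


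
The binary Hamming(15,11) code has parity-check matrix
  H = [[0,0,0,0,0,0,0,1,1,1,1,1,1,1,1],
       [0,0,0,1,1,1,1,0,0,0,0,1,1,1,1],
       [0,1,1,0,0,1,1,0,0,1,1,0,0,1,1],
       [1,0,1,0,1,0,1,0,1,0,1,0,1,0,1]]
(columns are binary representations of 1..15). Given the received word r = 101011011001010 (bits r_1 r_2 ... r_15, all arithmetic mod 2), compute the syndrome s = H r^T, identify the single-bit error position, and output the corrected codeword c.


s = (0, 0, 1, 0)^T, error position = 2, corrected codeword c = 111011011001010

Compute s = H r^T mod 2 one row at a time:
  s_1 = 1 + 1 + 0 + 0 + 1 + 0 + 1 + 0 = 4 ≡ 0 (mod 2).
  s_2 = 0 + 1 + 1 + 0 + 1 + 0 + 1 + 0 = 4 ≡ 0 (mod 2).
  s_3 = 0 + 1 + 1 + 0 + 0 + 0 + 1 + 0 = 3 ≡ 1 (mod 2).
  s_4 = 1 + 1 + 1 + 0 + 1 + 0 + 0 + 0 = 4 ≡ 0 (mod 2).
s = (0, 0, 1, 0)^T — this equals column 2 of H (binary 0010), so error is at position 2.
Correct: flip bit 2 of r = 101011011001010 to get c = 111011011001010.


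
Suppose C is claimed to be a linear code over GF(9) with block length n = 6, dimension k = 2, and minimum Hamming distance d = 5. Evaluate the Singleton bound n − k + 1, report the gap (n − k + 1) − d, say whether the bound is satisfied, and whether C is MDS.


Singleton RHS = n − k + 1 = 5, slack = 0, bound satisfied, MDS.

Singleton bound: d ≤ n − k + 1.
Here n = 6, k = 2, so n − k + 1 = 5.
Given d = 5, check d ≤ 5: YES.
Slack = (n − k + 1) − d = 0.
The code is MDS (slack = 0).
Description: the claimed parameters are [6, 2, 5]_9; such a code would be MDS (meets Singleton bound).


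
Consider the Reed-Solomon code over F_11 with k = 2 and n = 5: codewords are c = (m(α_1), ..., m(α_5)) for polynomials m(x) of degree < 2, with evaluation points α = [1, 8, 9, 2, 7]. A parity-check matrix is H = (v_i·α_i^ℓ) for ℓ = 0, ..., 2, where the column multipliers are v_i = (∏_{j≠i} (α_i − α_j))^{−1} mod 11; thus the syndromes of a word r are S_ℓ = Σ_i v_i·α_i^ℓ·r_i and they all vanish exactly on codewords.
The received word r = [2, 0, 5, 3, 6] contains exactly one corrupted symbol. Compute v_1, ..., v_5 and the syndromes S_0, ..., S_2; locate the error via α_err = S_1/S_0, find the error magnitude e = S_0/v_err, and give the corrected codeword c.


S = (8, 8, 8), error at position 1, error magnitude e = 4, c = [9, 0, 5, 3, 6].

Step 1: column multipliers v_i = (∏_{j≠i}(α_i − α_j))^{−1} mod 11.
  i = 1 (α = 1): (1−8)(1−9)(1−2)(1−7) = (−7)·(−8)·(−1)·(−6) = 336 ≡ 6, so v_1 = 6^{−1} = 2 (mod 11).
  i = 2 (α = 8): (8−1)(8−9)(8−2)(8−7) = 7·(−1)·6·1 = −42 ≡ 2, so v_2 = 2^{−1} = 6 (mod 11).
  i = 3 (α = 9): (9−1)(9−8)(9−2)(9−7) = 8·1·7·2 = 112 ≡ 2, so v_3 = 2^{−1} = 6 (mod 11).
  i = 4 (α = 2): (2−1)(2−8)(2−9)(2−7) = 1·(−6)·(−7)·(−5) = −210 ≡ 10, so v_4 = 10^{−1} = 10 (mod 11).
  i = 5 (α = 7): (7−1)(7−8)(7−9)(7−2) = 6·(−1)·(−2)·5 = 60 ≡ 5, so v_5 = 5^{−1} = 9 (mod 11).
  v = [2, 6, 6, 10, 9].
Step 2: syndromes of r = [2, 0, 5, 3, 6] (all sums mod 11).
  S_0 = Σ v_i r_i = 2·2 + 6·0 + 6·5 + 10·3 + 9·6 = 118 ≡ 8.
  S_1 = Σ v_i α_i r_i = 2·1·2 + 6·8·0 + 6·9·5 + 10·2·3 + 9·7·6 = 712 ≡ 8.
  α_i^2 mod 11 = [1, 9, 4, 4, 5].
  S_2 = Σ v_i α_i^2 r_i = 2·1·2 + 6·9·0 + 6·4·5 + 10·4·3 + 9·5·6 = 514 ≡ 8.
  S = (8, 8, 8) ≠ 0, so r is not a codeword (an error is present).
Step 3: locate the error. For a single error e at position i, S_ℓ = v_i·e·α_i^ℓ, so α_err = S_1/S_0.
  S_0^{−1} = 8^{−1} = 7 (mod 11), so α_err = 8·7 = 56 ≡ 1 = α_1. Error position i = 1.
  Consistency check: S_2/S_1 = 8·7 = 56 ≡ 1 = α_err ✓ (single-error assumption holds).
Step 4: error magnitude e = S_0/v_1 = S_0·∏_{j≠1}(α_1 − α_j) = 8·6 = 48 ≡ 4 (mod 11).
Step 5: correct position 1: c_1 = r_1 − e = 2 − 4 ≡ 9 (mod 11). Hence c = [9, 0, 5, 3, 6].
  Check: interpolating c through the α_i gives m(x) = 4 + 5·x (degree < 2) with m(α_i) = c_i for every i, so c is indeed a codeword.


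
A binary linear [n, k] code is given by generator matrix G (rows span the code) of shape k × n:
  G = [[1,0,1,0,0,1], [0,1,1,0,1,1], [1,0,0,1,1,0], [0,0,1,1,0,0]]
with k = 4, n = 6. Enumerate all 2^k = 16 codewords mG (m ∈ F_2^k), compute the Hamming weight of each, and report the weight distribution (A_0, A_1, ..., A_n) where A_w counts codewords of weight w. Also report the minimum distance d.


Weight distribution: A_0 = 1, A_2 = 4, A_3 = 6, A_4 = 3, A_5 = 2. Minimum distance d = 2.

Enumerate all 2^4 = 16 messages m ∈ F_2^4.
For each, compute codeword c = mG in F_2^6, then tally its weight.
  m = 0000 → c = 000000, weight = 0.
  m = 1000 → c = 101001, weight = 3.
  m = 0100 → c = 011011, weight = 4.
  m = 1100 → c = 110010, weight = 3.
  m = 0010 → c = 100110, weight = 3.
  m = 1010 → c = 001111, weight = 4.
  m = 0110 → c = 111101, weight = 5.
  m = 1110 → c = 010100, weight = 2.
  m = 0001 → c = 001100, weight = 2.
  m = 1001 → c = 100101, weight = 3.
  m = 0101 → c = 010111, weight = 4.
  m = 1101 → c = 111110, weight = 5.
  m = 0011 → c = 101010, weight = 3.
  m = 1011 → c = 000011, weight = 2.
  m = 0111 → c = 110001, weight = 3.
  m = 1111 → c = 011000, weight = 2.
Tally weights:
  weight 0: 1 codewords.
  weight 2: 4 codewords.
  weight 3: 6 codewords.
  weight 4: 3 codewords.
  weight 5: 2 codewords.
Minimum distance d = smallest w > 0 with A_w > 0 = 2.
Sanity: Σ A_w = 16 = 2^4 = 16 ✓.


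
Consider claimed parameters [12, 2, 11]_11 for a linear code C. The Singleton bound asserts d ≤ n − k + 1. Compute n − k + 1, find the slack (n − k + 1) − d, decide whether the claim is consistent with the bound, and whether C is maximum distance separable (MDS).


Singleton RHS = n − k + 1 = 11, slack = 0, bound satisfied, MDS.

Singleton bound: d ≤ n − k + 1.
Here n = 12, k = 2, so n − k + 1 = 11.
Given d = 11, check d ≤ 11: YES.
Slack = (n − k + 1) − d = 0.
The code is MDS (slack = 0).
Description: the claimed parameters are [12, 2, 11]_11; such a code would be MDS (meets Singleton bound).


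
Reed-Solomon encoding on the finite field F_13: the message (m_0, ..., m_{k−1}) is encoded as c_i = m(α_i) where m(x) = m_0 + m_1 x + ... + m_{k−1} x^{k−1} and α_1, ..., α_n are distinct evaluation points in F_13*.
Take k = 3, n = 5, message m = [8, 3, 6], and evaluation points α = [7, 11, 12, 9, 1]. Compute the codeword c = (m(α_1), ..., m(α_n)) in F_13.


c = [11, 0, 11, 1, 4]

Message polynomial: m(x) = 8 + 3·x + 6·x^2 (mod 13).
For each evaluation point α_i, compute m(α_i) mod 13:
  α_1 = 7: Horner steps 6 → 6 → 11, so m(7) = 11.
  α_2 = 11: Horner steps 6 → 4 → 0, so m(11) = 0.
  α_3 = 12: Horner steps 6 → 10 → 11, so m(12) = 11.
  α_4 = 9: Horner steps 6 → 5 → 1, so m(9) = 1.
  α_5 = 1: Horner steps 6 → 9 → 4, so m(1) = 4.
Codeword c = [11, 0, 11, 1, 4] ∈ F_13^5.


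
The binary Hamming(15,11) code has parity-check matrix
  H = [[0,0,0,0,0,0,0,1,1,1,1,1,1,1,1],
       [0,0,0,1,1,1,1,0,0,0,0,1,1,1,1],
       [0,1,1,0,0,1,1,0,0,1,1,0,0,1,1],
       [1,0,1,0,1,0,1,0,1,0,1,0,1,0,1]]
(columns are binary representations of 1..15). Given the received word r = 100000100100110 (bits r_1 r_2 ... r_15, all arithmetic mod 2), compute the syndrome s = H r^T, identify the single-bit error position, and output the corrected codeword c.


s = (1, 1, 1, 1)^T, error position = 15, corrected codeword c = 100000100100111

Compute s = H r^T mod 2 one row at a time:
  s_1 = 0 + 0 + 1 + 0 + 0 + 1 + 1 + 0 = 3 ≡ 1 (mod 2).
  s_2 = 0 + 0 + 0 + 1 + 0 + 1 + 1 + 0 = 3 ≡ 1 (mod 2).
  s_3 = 0 + 0 + 0 + 1 + 1 + 0 + 1 + 0 = 3 ≡ 1 (mod 2).
  s_4 = 1 + 0 + 0 + 1 + 0 + 0 + 1 + 0 = 3 ≡ 1 (mod 2).
s = (1, 1, 1, 1)^T — this equals column 15 of H (binary 1111), so error is at position 15.
Correct: flip bit 15 of r = 100000100100110 to get c = 100000100100111.


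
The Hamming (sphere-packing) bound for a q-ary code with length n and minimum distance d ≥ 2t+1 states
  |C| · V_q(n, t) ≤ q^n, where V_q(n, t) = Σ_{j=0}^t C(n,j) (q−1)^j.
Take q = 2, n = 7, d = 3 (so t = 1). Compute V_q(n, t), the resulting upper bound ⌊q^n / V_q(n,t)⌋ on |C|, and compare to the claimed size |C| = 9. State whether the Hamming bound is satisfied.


V_q(n, t) = 8, q^n = 128, Hamming bound = 16, |C| = 9 ≤ bound (satisfied).

Step 1: Compute V_q(n, t) = Σ_{j=0}^1 C(n, j) (q−1)^j.
  j = 0: C(7,0)·(1)^0 = 1·1 = 1.
  j = 1: C(7,1)·(1)^1 = 7·1 = 7.
  V_q(n, t) = 1 + 7 = 8.
Step 2: q^n = 2^7 = 128.
Step 3: Hamming bound ⌊q^n / V_q(n,t)⌋ = ⌊128/8⌋ = 16.
Step 4: Compare |C| = 9 to 16: satisfied.
The claimed |C| lies below the Hamming bound.


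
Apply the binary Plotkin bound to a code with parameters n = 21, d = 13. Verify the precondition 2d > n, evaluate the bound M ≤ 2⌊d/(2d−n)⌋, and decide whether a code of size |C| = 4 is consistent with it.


Plotkin bound M ≤ 4; given |C| = 4 ≤ bound (satisfied).

Check applicability: 2d = 26, n = 21.
2d − n = 5 > 0, so Plotkin applies.
Compute d/(2d−n) = 13/5 ≈ 2.6000.
⌊d/(2d−n)⌋ = 2.
Plotkin bound: M ≤ 2·2 = 4.
Given |C| = 4, check: satisfied.
This |C| is at the Plotkin bound.
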